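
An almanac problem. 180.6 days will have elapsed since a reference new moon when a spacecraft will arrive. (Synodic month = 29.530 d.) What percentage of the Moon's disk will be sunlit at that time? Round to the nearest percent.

13%

Reduce mod P: 180.6 − 6×29.530 = 3.42 d into the current lunation.
Phase angle: θ = 360°·(3.42 d)/(29.530 d) = 41.7°.
cos 41.7° = 0.747, so f = (1 − 0.747)/2 = 0.127, so 13%.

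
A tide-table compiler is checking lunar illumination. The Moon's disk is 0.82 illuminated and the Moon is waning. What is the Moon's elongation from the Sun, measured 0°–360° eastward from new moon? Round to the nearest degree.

Invert f = (1 − cos θ)/2 to get cos θ = 1 − 2(0.82) = -0.640, hence θ₀ = arccos -0.640 = 129.8°.
Since the Moon is past full (waning), take the reflex angle: θ = 360° − 129.8° = 230.2°.

230°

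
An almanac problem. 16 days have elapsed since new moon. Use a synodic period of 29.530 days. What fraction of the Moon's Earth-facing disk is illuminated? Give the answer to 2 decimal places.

0.98

Elongation θ = 360° × 16/29.530 ≈ 195.1°.
cos 195.1° = (-0.966), so f = (1 − (-0.966))/2 = 0.983.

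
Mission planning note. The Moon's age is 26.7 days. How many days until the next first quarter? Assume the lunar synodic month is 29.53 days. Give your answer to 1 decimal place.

10.2 days

First quarter is 0.25 of the way through the cycle: age 0.25 × 29.53 = 7.383 d.
This lunation's first quarter (7.383 d) has passed, so add one period: 36.913 − 26.7 = 10.213 days.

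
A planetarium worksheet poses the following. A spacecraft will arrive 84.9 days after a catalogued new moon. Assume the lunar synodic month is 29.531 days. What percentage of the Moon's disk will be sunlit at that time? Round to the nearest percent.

84.9 d spans 2 complete synodic months (2 × 29.531 = 59.06 d) plus 25.84 d.
Phase angle: θ = 360°·(25.84 d)/(29.531 d) = 315.0°.
cos 315.0° = 0.707, so f = (1 − 0.707)/2 = 0.147, so 15%.

15%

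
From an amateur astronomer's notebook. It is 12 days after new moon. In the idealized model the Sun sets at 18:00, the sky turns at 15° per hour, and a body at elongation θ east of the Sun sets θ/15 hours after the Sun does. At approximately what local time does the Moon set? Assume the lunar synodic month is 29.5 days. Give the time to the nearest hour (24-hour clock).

04:00

The Moon has covered 12/29.5 of its cycle, so θ ≈ 360° × 12/29.5 = 146.4°.
Delay after the Sun = 146.4° / (15°/h) ≈ 9.76 h.
18:00 + 9.76 h ≈ 03:46 → 04:00 to the nearest hour.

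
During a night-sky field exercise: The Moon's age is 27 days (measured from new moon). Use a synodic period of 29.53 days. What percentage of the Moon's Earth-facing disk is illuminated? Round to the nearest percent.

Phase angle: θ = 360°·(27 d)/(29.53 d) = 329.2°.
Illuminated fraction = (1 − cos 329.2°)/2 = (1 − 0.859)/2 ≈ 0.071, so 7%.

7%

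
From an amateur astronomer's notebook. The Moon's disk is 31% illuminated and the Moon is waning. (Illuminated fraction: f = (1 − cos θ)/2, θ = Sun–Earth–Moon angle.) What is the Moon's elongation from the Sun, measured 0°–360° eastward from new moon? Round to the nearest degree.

From f = (1 − cos θ)/2: cos θ = 1 − 2×0.31 = 0.380; arccos → 67.7°.
Waning ⇒ past full, so θ = 360° − 67.7° = 292.3°.

292°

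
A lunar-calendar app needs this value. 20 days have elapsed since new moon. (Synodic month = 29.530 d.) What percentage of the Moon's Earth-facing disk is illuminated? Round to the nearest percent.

Phase angle: θ = 360°·(20 d)/(29.530 d) = 243.8°.
Illuminated fraction = (1 − cos 243.8°)/2 = (1 − (-0.441))/2 ≈ 0.721, so 72%.

72%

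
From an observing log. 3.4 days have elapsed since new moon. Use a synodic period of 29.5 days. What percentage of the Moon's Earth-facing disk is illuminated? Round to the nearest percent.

13%

Elongation θ = 360° × 3.4/29.5 ≈ 41.5°.
cos 41.5° = 0.749, so f = (1 − 0.749)/2 = 0.125, so 13%.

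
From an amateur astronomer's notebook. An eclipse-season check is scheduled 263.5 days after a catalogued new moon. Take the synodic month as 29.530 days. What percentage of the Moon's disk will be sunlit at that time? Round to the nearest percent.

6%

263.5 d spans 8 complete synodic months (8 × 29.530 = 236.24 d) plus 27.26 d.
Phase angle: θ = 360°·(27.26 d)/(29.530 d) = 332.3°.
Illuminated fraction = (1 − cos 332.3°)/2 = (1 − 0.886)/2 ≈ 0.057, so 6%.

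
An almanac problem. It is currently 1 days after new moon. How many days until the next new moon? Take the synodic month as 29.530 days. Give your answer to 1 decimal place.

The next new moon completes the synodic month: 29.530 − 1 = 28.530 days.

28.5 days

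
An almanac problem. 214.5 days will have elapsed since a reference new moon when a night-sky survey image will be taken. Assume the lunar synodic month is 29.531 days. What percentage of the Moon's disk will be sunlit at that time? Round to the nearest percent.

214.5/29.531 = 7.264 lunations, so 7 complete cycles and 7.78 d into the next.
Phase angle: θ = 360°·(7.78 d)/(29.531 d) = 94.9°.
Illuminated fraction = (1 − cos 94.9°)/2 = (1 − (-0.085))/2 ≈ 0.543, so 54%.

54%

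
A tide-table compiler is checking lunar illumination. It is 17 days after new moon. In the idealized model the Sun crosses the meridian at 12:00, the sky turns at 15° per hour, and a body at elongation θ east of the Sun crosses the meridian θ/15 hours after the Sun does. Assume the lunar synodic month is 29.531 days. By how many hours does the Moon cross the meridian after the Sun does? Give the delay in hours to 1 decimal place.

13.8 h

The Moon has covered 17/29.531 of its cycle, so θ ≈ 360° × 17/29.531 = 207.2°.
Delay after the Sun = 207.2° / (15°/h) ≈ 13.82 h.
So the Moon crosses the meridian 13.82 h after the Sun.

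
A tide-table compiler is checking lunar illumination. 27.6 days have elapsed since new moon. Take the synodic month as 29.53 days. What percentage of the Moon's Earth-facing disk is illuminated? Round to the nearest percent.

4%

The Moon has covered 27.6/29.53 of its cycle, so θ ≈ 360° × 27.6/29.53 = 336.5°.
Illuminated fraction = (1 − cos 336.5°)/2 = (1 − 0.917)/2 ≈ 0.042, so 4%.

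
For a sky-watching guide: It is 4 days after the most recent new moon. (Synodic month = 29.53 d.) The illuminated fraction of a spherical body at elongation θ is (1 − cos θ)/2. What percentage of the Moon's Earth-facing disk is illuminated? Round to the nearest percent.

17%

The Moon has covered 4/29.53 of its cycle, so θ ≈ 360° × 4/29.53 = 48.8°.
cos 48.8° = 0.659, so f = (1 − 0.659)/2 = 0.170, so 17%.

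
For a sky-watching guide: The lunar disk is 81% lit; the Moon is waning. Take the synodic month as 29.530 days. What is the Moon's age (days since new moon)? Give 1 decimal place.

cos θ = 1 − 2f = -0.620, giving a principal value of 128.3°.
Since the Moon is past full (waning), take the reflex angle: θ = 360° − 128.3° = 231.7°.
At 360°/29.530 d per day, 231.7° corresponds to 19.00 days.

19.0 days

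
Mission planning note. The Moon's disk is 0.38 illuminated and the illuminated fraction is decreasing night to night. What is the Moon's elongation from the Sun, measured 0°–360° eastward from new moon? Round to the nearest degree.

Invert f = (1 − cos θ)/2 to get cos θ = 1 − 2(0.38) = 0.240, hence θ₀ = arccos 0.240 = 76.1°.
Waning ⇒ past full, so θ = 360° − 76.1° = 283.9°.

284°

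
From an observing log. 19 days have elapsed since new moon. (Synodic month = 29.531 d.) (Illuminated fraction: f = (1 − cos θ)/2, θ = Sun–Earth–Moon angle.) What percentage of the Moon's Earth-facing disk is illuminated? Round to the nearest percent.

The Moon has covered 19/29.531 of its cycle, so θ ≈ 360° × 19/29.531 = 231.6°.
With cos θ = (-0.621), the lit fraction is (1 − (-0.621))/2 ≈ 0.810, so 81%.

81%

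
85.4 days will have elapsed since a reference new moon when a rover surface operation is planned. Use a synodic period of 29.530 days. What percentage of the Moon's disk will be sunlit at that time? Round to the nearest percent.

Reduce mod P: 85.4 − 2×29.530 = 26.34 d into the current lunation.
The Moon has covered 26.34/29.530 of its cycle, so θ ≈ 360° × 26.34/29.530 = 321.1°.
cos 321.1° = 0.778, so f = (1 − 0.778)/2 = 0.111, so 11%.

11%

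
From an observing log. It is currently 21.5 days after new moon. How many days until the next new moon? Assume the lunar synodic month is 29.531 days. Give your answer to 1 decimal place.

8.0 days

The next new moon completes the synodic month: 29.531 − 21.5 = 8.031 days.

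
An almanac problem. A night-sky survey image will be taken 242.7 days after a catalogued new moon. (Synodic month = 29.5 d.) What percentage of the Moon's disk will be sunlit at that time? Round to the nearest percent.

43%

Reduce mod P: 242.7 − 8×29.5 = 6.70 d into the current lunation.
The Moon has covered 6.70/29.5 of its cycle, so θ ≈ 360° × 6.70/29.5 = 81.8°.
With cos θ = 0.143, the lit fraction is (1 − 0.143)/2 ≈ 0.428, so 43%.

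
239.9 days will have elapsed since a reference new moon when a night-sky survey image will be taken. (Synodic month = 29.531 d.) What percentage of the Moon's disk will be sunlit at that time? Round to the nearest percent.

239.9 d spans 8 complete synodic months (8 × 29.531 = 236.25 d) plus 3.65 d.
Phase angle: θ = 360°·(3.65 d)/(29.531 d) = 44.5°.
Illuminated fraction = (1 − cos 44.5°)/2 = (1 − 0.713)/2 ≈ 0.143, so 14%.

14%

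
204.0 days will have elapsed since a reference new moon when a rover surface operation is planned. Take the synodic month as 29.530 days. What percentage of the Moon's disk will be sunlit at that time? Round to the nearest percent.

Reduce mod P: 204.0 − 6×29.530 = 26.82 d into the current lunation.
The Moon has covered 26.82/29.530 of its cycle, so θ ≈ 360° × 26.82/29.530 = 327.0°.
Illuminated fraction = (1 − cos 327.0°)/2 = (1 − 0.838)/2 ≈ 0.081, so 8%.

8%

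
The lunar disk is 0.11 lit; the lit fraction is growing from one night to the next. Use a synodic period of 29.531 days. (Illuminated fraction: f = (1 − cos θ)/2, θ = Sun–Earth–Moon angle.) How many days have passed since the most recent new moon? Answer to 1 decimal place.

cos θ = 1 − 2f = 0.780, giving a principal value of 38.7°.
The Moon is waxing (0°–180°), so θ = 38.7° directly.
Age = 29.531 × 38.7°/360° ≈ 3.18 days.

3.2 days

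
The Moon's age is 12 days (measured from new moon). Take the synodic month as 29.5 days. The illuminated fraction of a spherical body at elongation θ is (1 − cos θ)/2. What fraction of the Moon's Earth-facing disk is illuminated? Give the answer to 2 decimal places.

0.92

Elongation θ = 360° × 12/29.5 ≈ 146.4°.
With cos θ = (-0.833), the lit fraction is (1 − (-0.833))/2 ≈ 0.917.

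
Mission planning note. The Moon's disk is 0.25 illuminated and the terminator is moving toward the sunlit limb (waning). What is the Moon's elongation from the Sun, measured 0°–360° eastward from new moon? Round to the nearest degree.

300°

From f = (1 − cos θ)/2: cos θ = 1 − 2×0.25 = 0.500; arccos → 60.0°.
Since the Moon is past full (waning), take the reflex angle: θ = 360° − 60.0° = 300.0°.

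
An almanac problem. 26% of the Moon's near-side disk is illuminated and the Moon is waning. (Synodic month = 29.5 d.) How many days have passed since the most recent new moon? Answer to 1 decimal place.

24.5 days

cos θ = 1 − 2f = 0.480, giving a principal value of 61.3°.
Since the Moon is past full (waning), take the reflex angle: θ = 360° − 61.3° = 298.7°.
At 360°/29.5 d per day, 298.7° corresponds to 24.48 days.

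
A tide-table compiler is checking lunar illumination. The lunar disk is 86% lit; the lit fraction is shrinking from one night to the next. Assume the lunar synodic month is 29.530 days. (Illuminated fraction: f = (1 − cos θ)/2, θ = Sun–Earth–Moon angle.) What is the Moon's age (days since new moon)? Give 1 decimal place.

18.4 days

Invert f = (1 − cos θ)/2 to get cos θ = 1 − 2(0.86) = -0.720, hence θ₀ = arccos -0.720 = 136.1°.
Waning ⇒ past full, so θ = 360° − 136.1° = 223.9°.
Age = 29.530 × 223.9°/360° ≈ 18.37 days.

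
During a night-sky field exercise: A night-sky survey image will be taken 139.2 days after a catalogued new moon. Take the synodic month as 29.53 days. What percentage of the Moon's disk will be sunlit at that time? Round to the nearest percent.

139.2 d spans 4 complete synodic months (4 × 29.53 = 118.12 d) plus 21.08 d.
Elongation θ = 360° × 21.08/29.53 ≈ 257.0°.
cos 257.0° = (-0.225), so f = (1 − (-0.225))/2 = 0.613, so 61%.

61%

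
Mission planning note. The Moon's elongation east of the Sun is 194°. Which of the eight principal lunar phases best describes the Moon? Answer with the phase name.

The full moon sector spans roughly 158°–202°; 194° falls inside it.

full moon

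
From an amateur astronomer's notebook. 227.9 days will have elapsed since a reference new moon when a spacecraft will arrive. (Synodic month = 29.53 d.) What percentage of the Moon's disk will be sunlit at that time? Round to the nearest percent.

60%

Reduce mod P: 227.9 − 7×29.53 = 21.19 d into the current lunation.
Phase angle: θ = 360°·(21.19 d)/(29.53 d) = 258.3°.
cos 258.3° = (-0.202), so f = (1 − (-0.202))/2 = 0.601, so 60%.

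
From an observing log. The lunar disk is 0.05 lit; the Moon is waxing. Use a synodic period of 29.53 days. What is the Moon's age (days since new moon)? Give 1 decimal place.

From f = (1 − cos θ)/2: cos θ = 1 − 2×0.05 = 0.900; arccos → 25.8°.
Before full moon the principal value applies: θ = 25.8°.
That fraction of the synodic month is 25.8/360 × 29.53 d ≈ 2.12 d.

2.1 days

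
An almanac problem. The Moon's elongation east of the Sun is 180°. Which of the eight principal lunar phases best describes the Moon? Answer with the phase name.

full moon

180° lies in the full moon sector of the 8-phase cycle.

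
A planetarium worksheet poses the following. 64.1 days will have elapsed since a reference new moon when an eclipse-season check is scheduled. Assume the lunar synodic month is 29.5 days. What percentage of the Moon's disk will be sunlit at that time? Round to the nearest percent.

27%

64.1/29.5 = 2.173 lunations, so 2 complete cycles and 5.10 d into the next.
The Moon has covered 5.10/29.5 of its cycle, so θ ≈ 360° × 5.10/29.5 = 62.2°.
With cos θ = 0.466, the lit fraction is (1 − 0.466)/2 ≈ 0.267, so 27%.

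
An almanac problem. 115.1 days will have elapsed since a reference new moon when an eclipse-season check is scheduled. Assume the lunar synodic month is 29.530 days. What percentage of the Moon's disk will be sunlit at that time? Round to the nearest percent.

Reduce mod P: 115.1 − 3×29.530 = 26.51 d into the current lunation.
Elongation θ = 360° × 26.51/29.530 ≈ 323.2°.
With cos θ = 0.801, the lit fraction is (1 − 0.801)/2 ≈ 0.100, so 10%.

10%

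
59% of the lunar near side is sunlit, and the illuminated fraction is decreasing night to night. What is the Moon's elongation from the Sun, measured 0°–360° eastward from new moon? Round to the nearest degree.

cos θ = 1 − 2f = -0.180, giving a principal value of 100.4°.
Waning ⇒ past full, so θ = 360° − 100.4° = 259.6°.

260°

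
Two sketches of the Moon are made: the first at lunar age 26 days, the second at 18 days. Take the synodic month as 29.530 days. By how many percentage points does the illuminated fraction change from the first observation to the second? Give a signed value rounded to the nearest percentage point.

First observation: θ = 360°·26/29.530 = 317.0°, so f = 0.135.
Second observation: θ = 219.4°, f = 0.886.
Δf = 0.886 − 0.135 = +0.752, i.e. +75 pp.

+75 pp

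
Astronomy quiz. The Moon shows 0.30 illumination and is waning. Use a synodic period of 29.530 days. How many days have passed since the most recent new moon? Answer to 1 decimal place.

24.1 days

Invert f = (1 − cos θ)/2 to get cos θ = 1 − 2(0.30) = 0.400, hence θ₀ = arccos 0.400 = 66.4°.
A waning Moon lies in 180°–360°, so θ = 360° − 66.4° = 293.6°.
At 360°/29.530 d per day, 293.6° corresponds to 24.08 days.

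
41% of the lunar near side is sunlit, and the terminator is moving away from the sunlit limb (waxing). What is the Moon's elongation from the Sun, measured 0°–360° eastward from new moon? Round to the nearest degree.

80°

Invert f = (1 − cos θ)/2 to get cos θ = 1 − 2(0.41) = 0.180, hence θ₀ = arccos 0.180 = 79.6°.
Waxing ⇒ before full, so θ = 79.6°.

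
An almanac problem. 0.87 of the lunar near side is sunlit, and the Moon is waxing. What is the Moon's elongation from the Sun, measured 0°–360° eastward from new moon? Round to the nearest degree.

From f = (1 − cos θ)/2: cos θ = 1 − 2×0.87 = -0.740; arccos → 137.7°.
The Moon is waxing (0°–180°), so θ = 137.7° directly.

138°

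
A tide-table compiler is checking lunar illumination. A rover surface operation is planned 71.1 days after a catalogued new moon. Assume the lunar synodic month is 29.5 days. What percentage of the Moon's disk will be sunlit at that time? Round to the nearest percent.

92%

71.1/29.5 = 2.410 lunations, so 2 complete cycles and 12.10 d into the next.
Elongation θ = 360° × 12.10/29.5 ≈ 147.7°.
cos 147.7° = (-0.845), so f = (1 − (-0.845))/2 = 0.922, so 92%.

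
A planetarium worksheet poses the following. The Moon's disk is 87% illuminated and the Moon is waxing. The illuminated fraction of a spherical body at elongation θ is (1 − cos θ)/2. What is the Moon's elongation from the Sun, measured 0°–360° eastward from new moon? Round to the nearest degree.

138°

cos θ = 1 − 2f = -0.740, giving a principal value of 137.7°.
The Moon is waxing (0°–180°), so θ = 137.7° directly.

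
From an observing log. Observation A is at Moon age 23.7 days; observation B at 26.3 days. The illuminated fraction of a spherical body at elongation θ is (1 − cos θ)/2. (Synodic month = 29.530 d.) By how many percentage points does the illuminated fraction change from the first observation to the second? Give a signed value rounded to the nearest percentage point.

First observation: θ = 360°·23.7/29.530 = 288.9°, so f = 0.338.
Second observation: θ = 320.6°, f = 0.114.
Δf = 0.114 − 0.338 = -0.224, i.e. -22 pp.

-22 percentage points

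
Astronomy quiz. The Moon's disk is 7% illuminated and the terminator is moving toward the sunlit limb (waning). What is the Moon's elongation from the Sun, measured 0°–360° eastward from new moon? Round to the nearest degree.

cos θ = 1 − 2f = 0.860, giving a principal value of 30.7°.
Waning ⇒ past full, so θ = 360° − 30.7° = 329.3°.

329°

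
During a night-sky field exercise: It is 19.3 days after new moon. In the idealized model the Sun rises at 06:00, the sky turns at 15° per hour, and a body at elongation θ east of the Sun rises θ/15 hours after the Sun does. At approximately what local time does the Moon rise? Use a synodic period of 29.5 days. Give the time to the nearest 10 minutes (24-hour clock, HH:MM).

Elongation θ = 360° × 19.3/29.5 ≈ 235.5°.
Delay after the Sun = 235.5° / (15°/h) ≈ 15.70 h.
06:00 + 15.702 h ≈ 21:42 → 21:40 to the nearest ten minutes.

21:40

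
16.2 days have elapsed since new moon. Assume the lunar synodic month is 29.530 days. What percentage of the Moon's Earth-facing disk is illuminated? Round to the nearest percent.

The Moon has covered 16.2/29.530 of its cycle, so θ ≈ 360° × 16.2/29.530 = 197.5°.
cos 197.5° = (-0.954), so f = (1 − (-0.954))/2 = 0.977, so 98%.

98%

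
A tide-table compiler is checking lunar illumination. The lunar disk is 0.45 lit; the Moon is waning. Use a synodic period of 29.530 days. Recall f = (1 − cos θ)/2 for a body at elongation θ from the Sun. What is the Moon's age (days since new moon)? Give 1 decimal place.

cos θ = 1 − 2f = 0.100, giving a principal value of 84.3°.
A waning Moon lies in 180°–360°, so θ = 360° − 84.3° = 275.7°.
At 360°/29.530 d per day, 275.7° corresponds to 22.62 days.

22.6 days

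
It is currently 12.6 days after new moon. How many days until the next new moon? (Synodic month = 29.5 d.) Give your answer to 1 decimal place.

One full lunation from the last new moon is 29.5 d; remaining = 29.5 − 12.6 = 16.900 d.

16.9 days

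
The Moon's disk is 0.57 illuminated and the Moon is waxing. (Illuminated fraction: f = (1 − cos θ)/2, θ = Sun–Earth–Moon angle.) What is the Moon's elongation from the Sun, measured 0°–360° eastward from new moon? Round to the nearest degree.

98°

From f = (1 − cos θ)/2: cos θ = 1 − 2×0.57 = -0.140; arccos → 98.0°.
The Moon is waxing (0°–180°), so θ = 98.0° directly.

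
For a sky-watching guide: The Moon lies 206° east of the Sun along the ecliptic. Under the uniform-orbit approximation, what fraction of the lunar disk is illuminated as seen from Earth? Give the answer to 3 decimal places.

0.949

Half-versine of 206°: (1 − (-0.899))/2 = 0.949.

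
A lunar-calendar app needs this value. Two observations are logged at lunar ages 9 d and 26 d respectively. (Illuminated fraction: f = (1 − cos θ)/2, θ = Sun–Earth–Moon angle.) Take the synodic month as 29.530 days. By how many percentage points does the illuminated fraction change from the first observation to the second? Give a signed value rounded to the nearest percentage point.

-53 percentage points

θ₁ = 360° × 9/29.530 = 109.7°, f₁ = (1 − cos θ₁)/2 = 0.669.
θ₂ = 360° × 26/29.530 = 317.0°, f₂ = (1 − cos θ₂)/2 = 0.135.
Change = f₂ − f₁ = -0.534 → -53 percentage points.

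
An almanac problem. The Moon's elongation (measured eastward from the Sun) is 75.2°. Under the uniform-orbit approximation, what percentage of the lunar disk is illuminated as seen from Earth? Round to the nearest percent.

37%

f = (1 − cos 75.2°)/2 = (1 − 0.255)/2 ≈ 0.372, i.e. 37%.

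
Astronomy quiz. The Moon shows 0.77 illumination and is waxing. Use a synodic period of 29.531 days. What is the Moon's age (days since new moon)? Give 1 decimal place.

Invert f = (1 − cos θ)/2 to get cos θ = 1 − 2(0.77) = -0.540, hence θ₀ = arccos -0.540 = 122.7°.
Before full moon the principal value applies: θ = 122.7°.
Age = 29.531 × 122.7°/360° ≈ 10.06 days.

10.1 days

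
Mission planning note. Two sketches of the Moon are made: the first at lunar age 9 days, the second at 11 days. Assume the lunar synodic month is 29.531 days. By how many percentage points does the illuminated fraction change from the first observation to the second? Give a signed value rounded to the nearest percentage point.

+18 pp

First observation: θ = 360°·9/29.531 = 109.7°, so f = 0.669.
Second observation: θ = 134.1°, f = 0.848.
Δf = 0.848 − 0.669 = +0.179, i.e. +18 pp.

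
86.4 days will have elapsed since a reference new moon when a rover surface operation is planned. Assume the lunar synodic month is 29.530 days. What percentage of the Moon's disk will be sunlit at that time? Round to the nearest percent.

86.4/29.530 = 2.926 lunations, so 2 complete cycles and 27.34 d into the next.
Phase angle: θ = 360°·(27.34 d)/(29.530 d) = 333.3°.
With cos θ = 0.893, the lit fraction is (1 − 0.893)/2 ≈ 0.053, so 5%.

5%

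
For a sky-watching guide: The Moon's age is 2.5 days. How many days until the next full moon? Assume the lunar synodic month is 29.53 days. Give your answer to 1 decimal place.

Full moon is 0.5 of the way through the cycle: age 0.5 × 29.53 = 14.765 d.
So 12.265 days remain (14.765 − 2.5).

12.3 days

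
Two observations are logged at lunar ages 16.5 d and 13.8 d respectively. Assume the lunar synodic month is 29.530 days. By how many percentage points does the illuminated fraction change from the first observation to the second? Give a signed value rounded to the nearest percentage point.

+2 pp

θ₁ = 360° × 16.5/29.530 = 201.2°, f₁ = (1 − cos θ₁)/2 = 0.966.
θ₂ = 360° × 13.8/29.530 = 168.2°, f₂ = (1 − cos θ₂)/2 = 0.989.
Change = f₂ − f₁ = +0.023 → +2 percentage points.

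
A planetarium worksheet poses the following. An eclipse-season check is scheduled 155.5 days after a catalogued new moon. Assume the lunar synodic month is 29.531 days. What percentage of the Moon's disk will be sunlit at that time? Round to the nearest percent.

155.5/29.531 = 5.266 lunations, so 5 complete cycles and 7.84 d into the next.
The Moon has covered 7.84/29.531 of its cycle, so θ ≈ 360° × 7.84/29.531 = 95.6°.
Illuminated fraction = (1 − cos 95.6°)/2 = (1 − (-0.098))/2 ≈ 0.549, so 55%.

55%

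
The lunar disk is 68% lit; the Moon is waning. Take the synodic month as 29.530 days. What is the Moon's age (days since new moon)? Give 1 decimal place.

20.4 days

cos θ = 1 − 2f = -0.360, giving a principal value of 111.1°.
Waning ⇒ past full, so θ = 360° − 111.1° = 248.9°.
Age = 29.530 × 248.9°/360° ≈ 20.42 days.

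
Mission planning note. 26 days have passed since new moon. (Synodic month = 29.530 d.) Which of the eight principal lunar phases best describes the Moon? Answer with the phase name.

waning crescent

At 26/29.530 of the cycle, θ ≈ 317° — the waning crescent range.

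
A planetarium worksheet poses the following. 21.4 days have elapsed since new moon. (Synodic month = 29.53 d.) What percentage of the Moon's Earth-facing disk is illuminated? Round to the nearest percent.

58%

The Moon has covered 21.4/29.53 of its cycle, so θ ≈ 360° × 21.4/29.53 = 260.9°.
cos 260.9° = (-0.158), so f = (1 − (-0.158))/2 = 0.579, so 58%.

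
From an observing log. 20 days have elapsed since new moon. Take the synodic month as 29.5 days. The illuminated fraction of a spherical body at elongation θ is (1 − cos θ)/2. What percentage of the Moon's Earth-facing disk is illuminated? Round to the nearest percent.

Phase angle: θ = 360°·(20 d)/(29.5 d) = 244.1°.
With cos θ = (-0.437), the lit fraction is (1 − (-0.437))/2 ≈ 0.719, so 72%.

72%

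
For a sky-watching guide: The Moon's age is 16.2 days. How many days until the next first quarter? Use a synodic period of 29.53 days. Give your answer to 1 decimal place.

20.7 days

First quarter is 0.25 of the way through the cycle: age 0.25 × 29.53 = 7.383 d.
This lunation's first quarter (7.383 d) has passed, so add one period: 36.913 − 16.2 = 20.713 days.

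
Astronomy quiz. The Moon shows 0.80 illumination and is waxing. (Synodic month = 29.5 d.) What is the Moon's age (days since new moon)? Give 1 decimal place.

cos θ = 1 − 2f = -0.600, giving a principal value of 126.9°.
Before full moon the principal value applies: θ = 126.9°.
At 360°/29.5 d per day, 126.9° corresponds to 10.40 days.

10.4 days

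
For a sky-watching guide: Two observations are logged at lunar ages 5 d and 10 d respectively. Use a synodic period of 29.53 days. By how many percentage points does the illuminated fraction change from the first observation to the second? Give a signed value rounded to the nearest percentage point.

θ₁ = 360° × 5/29.53 = 61.0°, f₁ = (1 − cos θ₁)/2 = 0.257.
θ₂ = 360° × 10/29.53 = 121.9°, f₂ = (1 − cos θ₂)/2 = 0.764.
Change = f₂ − f₁ = +0.507 → +51 percentage points.

+51 percentage points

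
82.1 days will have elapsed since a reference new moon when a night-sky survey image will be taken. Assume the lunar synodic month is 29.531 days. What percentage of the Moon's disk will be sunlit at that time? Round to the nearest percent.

41%

82.1/29.531 = 2.780 lunations, so 2 complete cycles and 23.04 d into the next.
Elongation θ = 360° × 23.04/29.531 ≈ 280.8°.
Illuminated fraction = (1 − cos 280.8°)/2 = (1 − 0.188)/2 ≈ 0.406, so 41%.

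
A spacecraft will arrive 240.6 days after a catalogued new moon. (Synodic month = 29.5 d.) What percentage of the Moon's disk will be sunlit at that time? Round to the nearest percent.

22%

240.6/29.5 = 8.156 lunations, so 8 complete cycles and 4.60 d into the next.
The Moon has covered 4.60/29.5 of its cycle, so θ ≈ 360° × 4.60/29.5 = 56.1°.
Illuminated fraction = (1 − cos 56.1°)/2 = (1 − 0.557)/2 ≈ 0.221, so 22%.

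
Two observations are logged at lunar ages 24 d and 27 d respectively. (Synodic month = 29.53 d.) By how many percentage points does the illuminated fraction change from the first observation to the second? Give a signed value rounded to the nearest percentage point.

θ₁ = 360° × 24/29.53 = 292.6°, f₁ = (1 − cos θ₁)/2 = 0.308.
θ₂ = 360° × 27/29.53 = 329.2°, f₂ = (1 − cos θ₂)/2 = 0.071.
Change = f₂ − f₁ = -0.237 → -24 percentage points.

-24 pp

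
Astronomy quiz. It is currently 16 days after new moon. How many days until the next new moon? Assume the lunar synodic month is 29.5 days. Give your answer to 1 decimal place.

The next new moon completes the synodic month: 29.5 − 16 = 13.500 days.

13.5 days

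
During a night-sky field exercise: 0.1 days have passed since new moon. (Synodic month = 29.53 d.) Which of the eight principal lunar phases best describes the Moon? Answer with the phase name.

new moon

θ ≈ 360° × 0.1/29.53 = 1°, which falls in the new moon sector.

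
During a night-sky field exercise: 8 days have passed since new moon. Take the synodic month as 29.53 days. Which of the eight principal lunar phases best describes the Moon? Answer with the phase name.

At 8/29.53 of the cycle, θ ≈ 98° — the first quarter range.

first quarter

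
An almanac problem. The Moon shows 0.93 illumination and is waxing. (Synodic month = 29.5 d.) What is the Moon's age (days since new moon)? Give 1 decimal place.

From f = (1 − cos θ)/2: cos θ = 1 − 2×0.93 = -0.860; arccos → 149.3°.
The Moon is waxing (0°–180°), so θ = 149.3° directly.
That fraction of the synodic month is 149.3/360 × 29.5 d ≈ 12.24 d.

12.2 days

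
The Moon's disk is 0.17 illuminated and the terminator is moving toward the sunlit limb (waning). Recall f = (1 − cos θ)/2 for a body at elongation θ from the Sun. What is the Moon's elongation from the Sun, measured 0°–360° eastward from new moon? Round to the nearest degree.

cos θ = 1 − 2f = 0.660, giving a principal value of 48.7°.
Since the Moon is past full (waning), take the reflex angle: θ = 360° − 48.7° = 311.3°.

311°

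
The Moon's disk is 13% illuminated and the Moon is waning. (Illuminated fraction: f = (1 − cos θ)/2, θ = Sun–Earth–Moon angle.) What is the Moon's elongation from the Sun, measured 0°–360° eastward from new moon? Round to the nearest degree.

Invert f = (1 − cos θ)/2 to get cos θ = 1 − 2(0.13) = 0.740, hence θ₀ = arccos 0.740 = 42.3°.
Since the Moon is past full (waning), take the reflex angle: θ = 360° − 42.3° = 317.7°.

318°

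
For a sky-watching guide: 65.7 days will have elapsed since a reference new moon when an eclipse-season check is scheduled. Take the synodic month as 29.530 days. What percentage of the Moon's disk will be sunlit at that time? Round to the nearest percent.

65.7 d spans 2 complete synodic months (2 × 29.530 = 59.06 d) plus 6.64 d.
The Moon has covered 6.64/29.530 of its cycle, so θ ≈ 360° × 6.64/29.530 = 80.9°.
cos 80.9° = 0.157, so f = (1 − 0.157)/2 = 0.421, so 42%.

42%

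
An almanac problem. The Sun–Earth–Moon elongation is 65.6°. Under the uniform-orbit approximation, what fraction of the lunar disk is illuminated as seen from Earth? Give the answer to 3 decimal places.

0.293

Half-versine of 65.6°: (1 − 0.413)/2 = 0.293.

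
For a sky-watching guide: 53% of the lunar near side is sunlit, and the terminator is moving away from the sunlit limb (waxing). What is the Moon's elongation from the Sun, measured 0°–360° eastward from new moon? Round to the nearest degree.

93°

Invert f = (1 − cos θ)/2 to get cos θ = 1 − 2(0.53) = -0.060, hence θ₀ = arccos -0.060 = 93.4°.
Before full moon the principal value applies: θ = 93.4°.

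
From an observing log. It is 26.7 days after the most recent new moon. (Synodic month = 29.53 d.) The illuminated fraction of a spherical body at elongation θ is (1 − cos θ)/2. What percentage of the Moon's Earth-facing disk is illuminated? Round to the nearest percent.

9%

Phase angle: θ = 360°·(26.7 d)/(29.53 d) = 325.5°.
With cos θ = 0.824, the lit fraction is (1 − 0.824)/2 ≈ 0.088, so 9%.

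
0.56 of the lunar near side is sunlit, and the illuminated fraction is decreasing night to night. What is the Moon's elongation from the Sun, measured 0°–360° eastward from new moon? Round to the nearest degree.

263°

Invert f = (1 − cos θ)/2 to get cos θ = 1 − 2(0.56) = -0.120, hence θ₀ = arccos -0.120 = 96.9°.
Since the Moon is past full (waning), take the reflex angle: θ = 360° − 96.9° = 263.1°.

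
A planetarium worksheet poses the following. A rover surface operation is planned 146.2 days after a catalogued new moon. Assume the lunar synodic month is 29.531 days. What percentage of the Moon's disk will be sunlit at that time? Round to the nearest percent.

2%

146.2 d spans 4 complete synodic months (4 × 29.531 = 118.12 d) plus 28.08 d.
Phase angle: θ = 360°·(28.08 d)/(29.531 d) = 342.3°.
Illuminated fraction = (1 − cos 342.3°)/2 = (1 − 0.952)/2 ≈ 0.024, so 2%.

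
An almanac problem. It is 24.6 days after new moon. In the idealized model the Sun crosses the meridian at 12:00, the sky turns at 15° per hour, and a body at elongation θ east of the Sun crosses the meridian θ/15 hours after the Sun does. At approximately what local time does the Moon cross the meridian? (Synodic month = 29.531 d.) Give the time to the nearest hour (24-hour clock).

The Moon has covered 24.6/29.531 of its cycle, so θ ≈ 360° × 24.6/29.531 = 299.9°.
At 15° of sky rotation per hour, 299.9° corresponds to a 19.99 h lag.
12:00 + 19.99 h ≈ 08:00 → 08:00 to the nearest hour.

08:00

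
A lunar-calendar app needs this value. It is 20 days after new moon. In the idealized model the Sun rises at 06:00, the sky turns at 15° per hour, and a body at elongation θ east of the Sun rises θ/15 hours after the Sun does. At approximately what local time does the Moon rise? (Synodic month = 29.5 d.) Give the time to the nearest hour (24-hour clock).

Elongation θ = 360° × 20/29.5 ≈ 244.1°.
The Moon trails the Sun by θ/15 = 244.1/15 ≈ 16.27 hours.
06:00 + 16.27 h ≈ 22:16 → 22:00 to the nearest hour.

22:00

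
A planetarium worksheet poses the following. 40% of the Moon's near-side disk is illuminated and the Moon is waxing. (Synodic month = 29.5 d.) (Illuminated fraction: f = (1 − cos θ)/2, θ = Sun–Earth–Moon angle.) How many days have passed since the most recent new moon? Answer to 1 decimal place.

6.4 days

cos θ = 1 − 2f = 0.200, giving a principal value of 78.5°.
Before full moon the principal value applies: θ = 78.5°.
Age = 29.5 × 78.5°/360° ≈ 6.43 days.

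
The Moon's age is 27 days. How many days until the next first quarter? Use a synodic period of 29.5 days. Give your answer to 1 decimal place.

9.9 days

First quarter is 0.25 of the way through the cycle: age 0.25 × 29.5 = 7.375 d.
Already past this cycle's first quarter; the next is at 7.375 + 29.5 = 36.875 d, so 36.875 − 27 = 9.875 days.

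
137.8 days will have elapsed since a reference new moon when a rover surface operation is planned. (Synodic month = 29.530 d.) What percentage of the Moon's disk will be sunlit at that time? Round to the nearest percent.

75%

137.8 d spans 4 complete synodic months (4 × 29.530 = 118.12 d) plus 19.68 d.
The Moon has covered 19.68/29.530 of its cycle, so θ ≈ 360° × 19.68/29.530 = 239.9°.
Illuminated fraction = (1 − cos 239.9°)/2 = (1 − (-0.501))/2 ≈ 0.751, so 75%.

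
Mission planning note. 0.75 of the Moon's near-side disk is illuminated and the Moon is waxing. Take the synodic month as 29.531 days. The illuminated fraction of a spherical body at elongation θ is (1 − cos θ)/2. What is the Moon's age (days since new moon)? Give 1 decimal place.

9.8 days

From f = (1 − cos θ)/2: cos θ = 1 − 2×0.75 = -0.500; arccos → 120.0°.
Waxing ⇒ before full, so θ = 120.0°.
At 360°/29.531 d per day, 120.0° corresponds to 9.84 days.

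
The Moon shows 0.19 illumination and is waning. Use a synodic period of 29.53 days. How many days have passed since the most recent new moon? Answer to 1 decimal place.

25.3 days

Invert f = (1 − cos θ)/2 to get cos θ = 1 − 2(0.19) = 0.620, hence θ₀ = arccos 0.620 = 51.7°.
Since the Moon is past full (waning), take the reflex angle: θ = 360° − 51.7° = 308.3°.
Age = 29.53 × 308.3°/360° ≈ 25.29 days.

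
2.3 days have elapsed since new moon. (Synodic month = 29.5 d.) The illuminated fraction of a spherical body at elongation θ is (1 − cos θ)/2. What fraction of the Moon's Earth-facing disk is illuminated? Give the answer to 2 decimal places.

0.06

The Moon has covered 2.3/29.5 of its cycle, so θ ≈ 360° × 2.3/29.5 = 28.1°.
cos 28.1° = 0.882, so f = (1 − 0.882)/2 = 0.059.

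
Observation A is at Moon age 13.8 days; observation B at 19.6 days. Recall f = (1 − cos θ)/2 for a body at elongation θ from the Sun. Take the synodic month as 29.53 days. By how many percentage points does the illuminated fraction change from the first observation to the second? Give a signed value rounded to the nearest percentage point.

θ₁ = 360° × 13.8/29.53 = 168.2°, f₁ = (1 − cos θ₁)/2 = 0.989.
θ₂ = 360° × 19.6/29.53 = 238.9°, f₂ = (1 − cos θ₂)/2 = 0.758.
Change = f₂ − f₁ = -0.232 → -23 percentage points.

-23 pp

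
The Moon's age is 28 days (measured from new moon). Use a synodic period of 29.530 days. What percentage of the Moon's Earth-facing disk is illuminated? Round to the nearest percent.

Phase angle: θ = 360°·(28 d)/(29.530 d) = 341.3°.
With cos θ = 0.947, the lit fraction is (1 − 0.947)/2 ≈ 0.026, so 3%.

3%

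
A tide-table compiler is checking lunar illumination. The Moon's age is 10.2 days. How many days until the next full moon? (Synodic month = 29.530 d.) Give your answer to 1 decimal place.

4.6 days

Full moon occurs at elongation 180°, i.e. at age 29.530 × 180/360 = 14.765 d.
That is 14.765 − 10.2 = 4.565 days ahead.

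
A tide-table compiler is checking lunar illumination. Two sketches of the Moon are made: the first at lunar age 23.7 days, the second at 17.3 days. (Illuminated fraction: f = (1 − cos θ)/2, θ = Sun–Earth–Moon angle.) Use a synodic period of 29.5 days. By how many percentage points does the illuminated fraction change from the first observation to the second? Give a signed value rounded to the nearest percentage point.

θ₁ = 360° × 23.7/29.5 = 289.2°, f₁ = (1 − cos θ₁)/2 = 0.335.
θ₂ = 360° × 17.3/29.5 = 211.1°, f₂ = (1 − cos θ₂)/2 = 0.928.
Change = f₂ − f₁ = +0.593 → +59 percentage points.

+59 percentage points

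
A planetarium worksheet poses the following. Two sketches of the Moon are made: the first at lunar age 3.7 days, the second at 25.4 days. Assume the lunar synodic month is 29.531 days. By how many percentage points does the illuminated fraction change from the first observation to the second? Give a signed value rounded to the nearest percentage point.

+3 pp

θ₁ = 360° × 3.7/29.531 = 45.1°, f₁ = (1 − cos θ₁)/2 = 0.147.
θ₂ = 360° × 25.4/29.531 = 309.6°, f₂ = (1 − cos θ₂)/2 = 0.181.
Change = f₂ − f₁ = +0.034 → +3 percentage points.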